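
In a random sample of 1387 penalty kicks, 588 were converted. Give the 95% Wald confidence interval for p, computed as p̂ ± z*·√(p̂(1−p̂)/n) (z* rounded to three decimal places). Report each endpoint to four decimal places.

(0.3979, 0.4499)

With x = 588 successes in n = 1387, p̂ = 0.42394.
SE(p̂) = √(0.42394·0.57606/1387) = 0.013269.
z* = 1.960 at the 95% level.
Margin of error: 1.960 × 0.013269 = 0.02601.
So the interval runs from 0.3979 to 0.4499.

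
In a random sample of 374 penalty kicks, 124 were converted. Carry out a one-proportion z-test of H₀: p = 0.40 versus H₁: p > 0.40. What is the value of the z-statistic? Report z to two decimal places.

p̂ = 124/374 = 0.33155.
Under H₀, SE = √(p₀(1−p₀)/n) = √(0.40·0.60/374) = √0.000641711 = 0.025332.
z = (0.33155 − 0.40)/0.025332 = -0.06845/0.025332 = -2.70.

z = -2.70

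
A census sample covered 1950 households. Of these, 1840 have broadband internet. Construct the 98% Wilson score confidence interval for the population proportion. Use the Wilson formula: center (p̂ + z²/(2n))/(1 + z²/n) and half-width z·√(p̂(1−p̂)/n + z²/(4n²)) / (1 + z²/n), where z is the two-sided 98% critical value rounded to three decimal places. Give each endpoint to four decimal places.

(0.9302, 0.9546)

Here p̂ = 1840/1950 = 0.94359 and z = 2.326 (z² = 5.410276).
Denominator 1 + z²/n = 1 + 5.410276/1950 = 1.002775.
Center = (0.94359 + 0.001387)/1.002775 = 0.94236.
Radicand: p̂(1−p̂)/n + z²/(4n²) = 0.000027296 + 0.000000356 = 0.000027652.
Half-width = 2.326·√0.000027652/1.002775 = 0.01220.
Interval: 0.94236 ± 0.01220 → (0.9302, 0.9546).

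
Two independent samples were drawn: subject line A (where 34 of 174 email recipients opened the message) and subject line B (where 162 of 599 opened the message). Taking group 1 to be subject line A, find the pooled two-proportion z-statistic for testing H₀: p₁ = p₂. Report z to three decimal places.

p̂₁ = 34/174 = 0.19540, p̂₂ = 162/599 = 0.27045.
Pooled p̂ = (34+162)/(174+599) = 196/773 = 0.25356.
Pooled SE = √[0.1892661·0.00741658] ≈ 0.037466.
z = (p̂₁ − p̂₂)/SE = (0.19540 − 0.27045)/0.037466 = -0.07505/0.037466 = -2.003.

z = -2.003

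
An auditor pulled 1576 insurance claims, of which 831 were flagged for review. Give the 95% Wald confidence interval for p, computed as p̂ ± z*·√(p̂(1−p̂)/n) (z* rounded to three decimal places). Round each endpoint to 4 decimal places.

Sample proportion p̂ = 831/1576 = 0.52728.
SE(p̂) = √(0.52728·0.47272/1576) = 0.012576.
The 95% critical value is z* = 1.960.
Margin of error: 1.960 × 0.012576 = 0.02465.
Interval: 0.52728 ± 0.02465 → (0.5026, 0.5519).

(0.5026, 0.5519)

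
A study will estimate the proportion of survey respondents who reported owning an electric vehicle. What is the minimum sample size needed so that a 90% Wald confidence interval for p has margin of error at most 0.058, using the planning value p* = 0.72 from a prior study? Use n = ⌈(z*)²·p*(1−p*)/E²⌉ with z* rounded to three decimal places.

n = 163

z* = 1.645 at the 90% level.
p*(1−p*) = 0.2016.
Required n before rounding: 2.706025 × 0.2016 / 0.058² = 162.168.
⌈162.168⌉ = 163.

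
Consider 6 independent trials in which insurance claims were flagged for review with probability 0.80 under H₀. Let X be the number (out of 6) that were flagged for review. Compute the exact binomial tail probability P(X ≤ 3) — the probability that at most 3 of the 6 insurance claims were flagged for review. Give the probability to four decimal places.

P = 0.0989

X ~ Binomial(n=6, p=0.80).
P(X ≤ 3) = C(6,0)·0.80^0·0.20^6 + C(6,1)·0.80^1·0.20^5 + C(6,2)·0.80^2·0.20^4 + C(6,3)·0.80^3·0.20^3.
= 0.000064 + 0.001536 + 0.015360 + 0.081920 = 0.0989.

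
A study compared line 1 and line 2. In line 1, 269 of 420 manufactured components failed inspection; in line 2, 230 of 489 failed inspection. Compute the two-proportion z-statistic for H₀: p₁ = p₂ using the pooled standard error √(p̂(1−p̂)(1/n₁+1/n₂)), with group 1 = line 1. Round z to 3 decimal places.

p̂₁ = 269/420 = 0.64048, p̂₂ = 230/489 = 0.47035.
Pooled p̂ = (269+230)/(420+489) = 499/909 = 0.54895.
SE = √[p̂(1−p̂)(1/n₁+1/n₂)] = √[0.54895·0.45105·(1/420+1/489)] ≈ 0.033104.
z = 0.17013/0.033104 = 5.139.

z = 5.139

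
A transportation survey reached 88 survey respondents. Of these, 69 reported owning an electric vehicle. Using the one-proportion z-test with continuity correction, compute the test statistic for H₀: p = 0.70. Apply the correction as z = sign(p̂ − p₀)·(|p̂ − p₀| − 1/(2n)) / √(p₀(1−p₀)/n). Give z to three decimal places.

z = 1.605

With x = 69 successes in n = 88, p̂ = 0.78409. p̂ − p₀ = 0.084091.
1/(2n) = 0.005682.
Corrected numerator: |0.084091| − 0.005682 = 0.078409.
SE₀ = √(0.70·0.30/88) = 0.048850.
z = (+)0.078409/0.048850 = 1.605.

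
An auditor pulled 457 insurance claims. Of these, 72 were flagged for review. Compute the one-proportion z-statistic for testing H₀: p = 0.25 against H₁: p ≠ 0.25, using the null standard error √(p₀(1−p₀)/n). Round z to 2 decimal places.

z = -4.56

Sample proportion p̂ = 72/457 = 0.15755.
Under H₀, SE = √(p₀(1−p₀)/n) = √(0.25·0.75/457) = √0.000410284 = 0.020255.
z = (0.15755 − 0.25)/0.020255 = -0.09245/0.020255 = -4.56.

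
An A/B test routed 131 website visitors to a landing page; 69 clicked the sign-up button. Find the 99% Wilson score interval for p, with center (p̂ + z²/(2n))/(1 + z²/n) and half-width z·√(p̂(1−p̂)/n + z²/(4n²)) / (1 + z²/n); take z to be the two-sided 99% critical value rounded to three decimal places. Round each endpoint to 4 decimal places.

(0.4158, 0.6351)

p̂ = 69/131 = 0.52672; z = 2.576, so z² = 6.635776.
1 + z²/n = 1.050655.
Adjusted center: (0.52672 + z²/(2n))/1.050655 = 0.52543.
Radicand: p̂(1−p̂)/n + z²/(4n²) = 0.001902948 + 0.000096669 = 0.001999617.
Half-width = 2.576·√0.001999617/1.050655 = 0.10964.
CI: 0.52543 ± 0.10964 = (0.4158, 0.6351).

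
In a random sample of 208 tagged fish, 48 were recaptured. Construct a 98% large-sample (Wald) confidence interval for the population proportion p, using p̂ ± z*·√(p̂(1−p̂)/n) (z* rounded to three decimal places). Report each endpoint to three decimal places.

(0.163, 0.299)

The sample proportion is 48/208 = 0.23077.
SE = √(p̂(1−p̂)/n) = √(0.177515/208) = 0.029214.
z* = 2.326 at the 98% level.
Margin = 2.326·0.029214 = 0.06795.
Interval: 0.23077 ± 0.06795 → (0.163, 0.299).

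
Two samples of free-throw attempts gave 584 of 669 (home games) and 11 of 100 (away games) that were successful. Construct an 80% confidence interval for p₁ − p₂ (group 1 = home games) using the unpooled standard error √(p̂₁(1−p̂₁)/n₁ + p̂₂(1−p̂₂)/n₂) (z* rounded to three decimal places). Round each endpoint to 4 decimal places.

p̂₁ = 0.87294, p̂₂ = 0.11000, so the observed difference is 0.76294.
SE = √(0.000165788 + 0.000979000) = √0.001144788 = 0.033835.
The 80% critical value is z* = 1.282. Margin of error = 0.04338.
Interval: 0.76294 ± 0.04338 → (0.7196, 0.8063).

(0.7196, 0.8063)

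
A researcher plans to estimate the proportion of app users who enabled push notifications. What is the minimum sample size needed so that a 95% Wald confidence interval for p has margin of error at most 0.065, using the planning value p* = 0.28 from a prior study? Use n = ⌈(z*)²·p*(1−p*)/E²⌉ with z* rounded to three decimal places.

n = 184

The 95% critical value is z* = 1.960.
p*(1−p*) = 0.28·0.72 = 0.2016.
Required n before rounding: 3.841600 × 0.2016 / 0.065² = 183.306.
⌈183.306⌉ = 184.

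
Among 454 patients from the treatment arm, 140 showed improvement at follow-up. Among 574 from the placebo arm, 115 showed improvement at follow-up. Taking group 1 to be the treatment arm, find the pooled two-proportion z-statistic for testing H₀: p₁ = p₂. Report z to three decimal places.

z = 3.982

Sample proportions: p̂₁ = 140/454 = 0.30837 and p̂₂ = 115/574 = 0.20035.
Pooling: p̂ = 255/1028 = 0.24805.
Pooled SE = √[0.1865235·0.00394480] ≈ 0.027126.
z = (p̂₁ − p̂₂)/SE = (0.30837 − 0.20035)/0.027126 = 0.10802/0.027126 = 3.982.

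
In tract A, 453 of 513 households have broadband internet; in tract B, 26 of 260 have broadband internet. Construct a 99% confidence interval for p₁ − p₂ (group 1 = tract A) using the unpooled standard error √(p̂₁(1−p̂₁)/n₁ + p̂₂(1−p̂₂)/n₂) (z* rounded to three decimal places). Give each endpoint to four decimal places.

p̂₁ = 453/513 = 0.88304, p̂₂ = 26/260 = 0.10000; p̂₁ − p̂₂ = 0.78304.
Unpooled SE = √(p̂₁(1−p̂₁)/n₁ + p̂₂(1−p̂₂)/n₂) = √(0.000201325 + 0.000346154) = 0.023398.
For 99% confidence, z* = 2.576. Margin = 2.576·0.023398 = 0.06027.
Interval: 0.78304 ± 0.06027 → (0.7228, 0.8433).

(0.7228, 0.8433)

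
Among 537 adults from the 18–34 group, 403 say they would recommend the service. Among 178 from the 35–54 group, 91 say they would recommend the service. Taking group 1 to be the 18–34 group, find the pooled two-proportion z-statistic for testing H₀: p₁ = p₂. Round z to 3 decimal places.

p̂₁ = 403/537 = 0.75047, p̂₂ = 91/178 = 0.51124.
Pooled p̂ = (403+91)/(537+178) = 494/715 = 0.69091.
SE = √[p̂(1−p̂)(1/n₁+1/n₂)] = √[0.69091·0.30909·(1/537+1/178)] ≈ 0.039968.
z = 0.23923/0.039968 = 5.986.

z = 5.986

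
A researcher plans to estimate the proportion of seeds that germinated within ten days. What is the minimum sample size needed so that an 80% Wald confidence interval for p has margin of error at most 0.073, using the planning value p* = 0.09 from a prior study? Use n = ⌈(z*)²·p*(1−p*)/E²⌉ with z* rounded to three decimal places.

n = 26

z* = 1.282 at the 80% level.
p*(1−p*) = 0.09·0.91 = 0.0819.
(z*)²·p*(1−p*)/E² = 1.643524·0.0819/0.005329 = 25.259.
⌈25.259⌉ = 26.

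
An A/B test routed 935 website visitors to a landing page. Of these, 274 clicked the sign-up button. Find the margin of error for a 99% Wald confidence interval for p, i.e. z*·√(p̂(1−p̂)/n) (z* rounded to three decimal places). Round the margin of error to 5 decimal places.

ME = 0.03834

The sample proportion is 274/935 = 0.29305.
Standard error of p̂: √(0.207171/935) = √0.000221573 = 0.014885.
z* = 2.576 at the 99% level.
Margin of error = z*·SE = 2.576 × 0.014885 = 0.03834.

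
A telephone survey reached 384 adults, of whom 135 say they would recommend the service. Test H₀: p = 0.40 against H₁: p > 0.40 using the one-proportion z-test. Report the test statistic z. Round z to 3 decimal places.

The sample proportion is 135/384 = 0.35156.
SE₀ = √(0.40·0.60/384) = 0.025000.
Test statistic: z = -0.04844/0.025000 = -1.938.

z = -1.938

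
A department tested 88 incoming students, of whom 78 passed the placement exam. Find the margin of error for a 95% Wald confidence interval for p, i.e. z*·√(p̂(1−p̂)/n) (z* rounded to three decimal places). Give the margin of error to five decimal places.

The sample proportion is 78/88 = 0.88636.
SE(p̂) = √(0.88636·0.11364/88) = 0.033832.
The 95% critical value is z* = 1.960.
So ME = 0.06631.

ME = 0.06631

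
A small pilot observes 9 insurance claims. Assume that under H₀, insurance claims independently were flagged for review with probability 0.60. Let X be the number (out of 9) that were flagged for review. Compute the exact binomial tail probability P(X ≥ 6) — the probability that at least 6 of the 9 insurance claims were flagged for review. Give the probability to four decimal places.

X ~ Binomial(n=9, p=0.60).
P(X ≥ 6) = C(9,6)·0.60^6·0.40^3 + C(9,7)·0.60^7·0.40^2 + C(9,8)·0.60^8·0.40^1 + C(9,9)·0.60^9·0.40^0.
= 0.250823 + 0.161243 + 0.060466 + 0.010078 = 0.4826.

P = 0.4826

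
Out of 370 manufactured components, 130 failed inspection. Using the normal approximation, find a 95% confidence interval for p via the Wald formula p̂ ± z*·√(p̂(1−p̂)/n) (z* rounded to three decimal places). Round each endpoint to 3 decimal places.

(0.303, 0.400)

The sample proportion is 130/370 = 0.35135.
Standard error of p̂: √(0.227904/370) = √0.000615956 = 0.024818.
z* = 1.960 at the 95% level.
Margin = 1.960·0.024818 = 0.04864.
Interval: 0.35135 ± 0.04864 → (0.303, 0.400).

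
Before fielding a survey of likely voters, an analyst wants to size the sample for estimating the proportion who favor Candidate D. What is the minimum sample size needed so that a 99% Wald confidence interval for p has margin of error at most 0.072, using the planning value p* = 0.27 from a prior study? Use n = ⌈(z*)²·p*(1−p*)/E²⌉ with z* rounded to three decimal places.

n = 253

z* = 2.576 at the 99% level.
p*(1−p*) = 0.27·0.73 = 0.1971.
(z*)²·p*(1−p*)/E² = 6.635776·0.1971/0.005184 = 252.298.
⌈252.298⌉ = 253.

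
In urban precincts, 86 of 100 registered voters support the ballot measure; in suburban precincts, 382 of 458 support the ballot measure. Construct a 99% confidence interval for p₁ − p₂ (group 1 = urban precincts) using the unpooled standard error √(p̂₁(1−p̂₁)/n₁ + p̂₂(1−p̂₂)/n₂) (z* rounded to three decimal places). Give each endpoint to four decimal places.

p̂₁ = 86/100 = 0.86000, p̂₂ = 382/458 = 0.83406; p̂₁ − p̂₂ = 0.02594.
Unpooled SE = √(p̂₁(1−p̂₁)/n₁ + p̂₂(1−p̂₂)/n₂) = √(0.001204000 + 0.000302190) = 0.038810.
For 99% confidence, z* = 2.576. Margin of error = 0.09997.
So the interval runs from -0.0740 to 0.1259.

(-0.0740, 0.1259)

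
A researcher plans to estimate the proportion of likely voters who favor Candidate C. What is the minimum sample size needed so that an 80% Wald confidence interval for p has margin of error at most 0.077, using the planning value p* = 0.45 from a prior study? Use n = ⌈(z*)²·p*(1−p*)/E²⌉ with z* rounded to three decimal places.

n = 69

z* = 1.282 at the 80% level.
p*(1−p*) = 0.45·0.55 = 0.2475.
(z*)²·p*(1−p*)/E² = 1.643524·0.2475/0.005929 = 68.607.
Rounding up, n = 69.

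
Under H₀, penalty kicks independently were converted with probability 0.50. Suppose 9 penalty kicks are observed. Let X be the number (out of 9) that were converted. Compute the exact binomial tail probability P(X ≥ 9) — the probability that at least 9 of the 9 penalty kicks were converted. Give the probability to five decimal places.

X ~ Binomial(n=9, p=0.50).
P(X ≥ 9) = C(9,9)·0.50^9·0.50^0.
= 0.001953 = 0.00195.

P = 0.00195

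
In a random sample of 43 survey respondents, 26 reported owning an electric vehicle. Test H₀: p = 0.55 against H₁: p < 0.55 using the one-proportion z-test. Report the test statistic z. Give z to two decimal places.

The sample proportion is 26/43 = 0.60465.
SE₀ = √(0.55·0.45/43) = 0.075867.
z = (0.60465 − 0.55)/0.075867 = 0.05465/0.075867 = 0.72.

z = 0.72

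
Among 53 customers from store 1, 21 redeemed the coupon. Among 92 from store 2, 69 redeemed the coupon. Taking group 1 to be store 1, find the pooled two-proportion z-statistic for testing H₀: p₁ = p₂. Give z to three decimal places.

z = -4.228

Sample proportions: p̂₁ = 21/53 = 0.39623 and p̂₂ = 69/92 = 0.75000.
Pooling: p̂ = 90/145 = 0.62069.
SE = √[p̂(1−p̂)(1/n₁+1/n₂)] = √[0.62069·0.37931·(1/53+1/92)] ≈ 0.083673.
z = (p̂₁ − p̂₂)/SE = (0.39623 − 0.75000)/0.083673 = -0.35377/0.083673 = -4.228.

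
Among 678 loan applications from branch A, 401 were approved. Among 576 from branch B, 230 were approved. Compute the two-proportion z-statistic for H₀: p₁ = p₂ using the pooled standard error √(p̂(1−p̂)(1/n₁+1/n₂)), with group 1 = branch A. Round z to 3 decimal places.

Sample proportions: p̂₁ = 401/678 = 0.59145 and p̂₂ = 230/576 = 0.39931.
Pooled p̂ = (401+230)/(678+576) = 631/1254 = 0.50319.
SE = √[p̂(1−p̂)(1/n₁+1/n₂)] = √[0.50319·0.49681·(1/678+1/576)] ≈ 0.028332.
z = (p̂₁ − p̂₂)/SE = (0.59145 − 0.39931)/0.028332 = 0.19214/0.028332 = 6.782.

z = 6.782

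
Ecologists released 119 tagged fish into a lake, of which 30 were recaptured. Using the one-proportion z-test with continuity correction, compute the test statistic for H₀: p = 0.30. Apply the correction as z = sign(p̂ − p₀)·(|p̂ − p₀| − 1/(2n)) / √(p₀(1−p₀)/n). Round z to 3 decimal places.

Sample proportion p̂ = 30/119 = 0.25210. p̂ − p₀ = -0.047899.
Continuity correction 1/(2n) = 1/238 = 0.004202.
Corrected numerator: |-0.047899| − 0.004202 = 0.043697.
Under H₀, SE = √(p₀(1−p₀)/n) = √(0.30·0.70/119) = √0.001764706 = 0.042008.
z = (−)0.043697/0.042008 = -1.040.

z = -1.040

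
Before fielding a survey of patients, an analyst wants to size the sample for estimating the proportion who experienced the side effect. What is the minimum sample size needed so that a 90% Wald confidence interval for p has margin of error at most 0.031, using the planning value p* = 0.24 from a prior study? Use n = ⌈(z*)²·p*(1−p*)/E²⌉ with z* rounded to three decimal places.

n = 514

For 90% confidence, z* = 1.645.
p*(1−p*) = 0.24·0.76 = 0.1824.
Required n before rounding: 2.706025 × 0.1824 / 0.031² = 513.610.
Rounding up, n = 514.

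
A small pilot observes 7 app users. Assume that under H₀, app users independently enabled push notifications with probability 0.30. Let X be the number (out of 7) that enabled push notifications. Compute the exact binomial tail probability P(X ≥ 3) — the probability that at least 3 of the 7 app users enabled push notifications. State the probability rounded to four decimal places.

P = 0.3529

X ~ Binomial(n=7, p=0.30).
P(X ≥ 3) = Σ_{j=3}^{7} C(7,j)·0.30^j·0.70^{7−j}.
= 0.226894 + 0.097240 + 0.025005 + 0.003572 + 0.000219 = 0.3529.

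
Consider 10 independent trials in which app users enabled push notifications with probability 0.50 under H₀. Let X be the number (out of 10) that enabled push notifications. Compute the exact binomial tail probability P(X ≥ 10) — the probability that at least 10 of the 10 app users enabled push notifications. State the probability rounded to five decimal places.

X is binomial with n = 10 and p = 0.50.
P(X ≥ 10) = C(10,10)·0.50^10·0.50^0.
= 0.000977 = 0.00098.

P = 0.00098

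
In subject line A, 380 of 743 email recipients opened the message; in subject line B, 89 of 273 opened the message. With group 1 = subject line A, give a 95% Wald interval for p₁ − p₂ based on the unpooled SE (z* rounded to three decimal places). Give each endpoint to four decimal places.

p̂₁ = 380/743 = 0.51144, p̂₂ = 89/273 = 0.32601; p̂₁ − p̂₂ = 0.18543.
SE = √(0.000336298 + 0.000804859) = √0.001141157 = 0.033781.
For 95% confidence, z* = 1.960. Margin = 1.960·0.033781 = 0.06621.
CI: 0.18543 ± 0.06621 = (0.1192, 0.2516).

(0.1192, 0.2516)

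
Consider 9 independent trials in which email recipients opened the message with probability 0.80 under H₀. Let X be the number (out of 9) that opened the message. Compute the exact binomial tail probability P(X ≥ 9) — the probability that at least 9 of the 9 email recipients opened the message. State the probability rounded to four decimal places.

P = 0.1342

X ~ Binomial(n=9, p=0.80).
P(X ≥ 9) = C(9,9)·0.80^9·0.20^0.
= 0.134218 = 0.1342.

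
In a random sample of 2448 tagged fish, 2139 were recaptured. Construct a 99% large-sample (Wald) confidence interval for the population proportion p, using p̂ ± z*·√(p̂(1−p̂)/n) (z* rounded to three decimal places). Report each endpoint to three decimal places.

(0.856, 0.891)

Sample proportion p̂ = 2139/2448 = 0.87377.
SE(p̂) = √(0.87377·0.12623/2448) = 0.006712.
z* = 2.576 at the 99% level.
Margin of error: 2.576 × 0.006712 = 0.01729.
So the interval runs from 0.856 to 0.891.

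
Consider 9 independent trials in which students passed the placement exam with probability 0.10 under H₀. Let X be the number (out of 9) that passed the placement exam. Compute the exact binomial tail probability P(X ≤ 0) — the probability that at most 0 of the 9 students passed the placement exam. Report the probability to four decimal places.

X ~ Binomial(n=9, p=0.10).
P(X ≤ 0) = C(9,0)·0.10^0·0.90^9.
= 0.387420 = 0.3874.

P = 0.3874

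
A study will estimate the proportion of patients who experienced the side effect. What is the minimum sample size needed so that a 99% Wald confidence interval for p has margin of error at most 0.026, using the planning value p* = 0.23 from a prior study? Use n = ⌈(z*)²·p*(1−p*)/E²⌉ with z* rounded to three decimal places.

n = 1739

For 99% confidence, z* = 2.576.
p*(1−p*) = 0.23·0.77 = 0.1771.
(z*)²·p*(1−p*)/E² = 6.635776·0.1771/0.000676 = 1738.456.
Rounding up, n = 1739.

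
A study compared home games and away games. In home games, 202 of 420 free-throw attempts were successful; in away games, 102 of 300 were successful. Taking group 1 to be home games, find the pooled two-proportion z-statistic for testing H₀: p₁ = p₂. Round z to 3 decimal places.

Sample proportions: p̂₁ = 202/420 = 0.48095 and p̂₂ = 102/300 = 0.34000.
Pooled p̂ = (202+102)/(420+300) = 304/720 = 0.42222.
Pooled SE = √[0.2439506·0.00571429] ≈ 0.037336.
z = (p̂₁ − p̂₂)/SE = (0.48095 − 0.34000)/0.037336 = 0.14095/0.037336 = 3.775.

z = 3.775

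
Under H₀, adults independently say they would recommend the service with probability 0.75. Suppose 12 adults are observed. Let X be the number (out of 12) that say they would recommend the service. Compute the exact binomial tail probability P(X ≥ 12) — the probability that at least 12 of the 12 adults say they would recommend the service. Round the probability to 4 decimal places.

X is binomial with n = 12 and p = 0.75.
P(X ≥ 12) = C(12,12)·0.75^12·0.25^0.
= 0.031676 = 0.0317.

P = 0.0317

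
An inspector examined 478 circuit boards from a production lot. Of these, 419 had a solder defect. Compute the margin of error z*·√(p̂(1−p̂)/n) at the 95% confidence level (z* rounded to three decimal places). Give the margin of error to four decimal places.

ME = 0.0295

Sample proportion p̂ = 419/478 = 0.87657.
Standard error of p̂: √(0.108196/478) = √0.000226351 = 0.015045.
The 95% critical value is z* = 1.960.
So ME = 0.0295.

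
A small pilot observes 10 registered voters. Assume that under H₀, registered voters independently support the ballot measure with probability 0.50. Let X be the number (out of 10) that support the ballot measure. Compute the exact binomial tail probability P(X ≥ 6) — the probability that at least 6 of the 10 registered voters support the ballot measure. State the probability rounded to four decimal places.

P = 0.3770

X ~ Binomial(n=10, p=0.50).
P(X ≥ 6) = Σ_{j=6}^{10} C(10,j)·0.50^j·0.50^{10−j}.
= 0.205078 + 0.117188 + 0.043945 + 0.009766 + 0.000977 = 0.3770.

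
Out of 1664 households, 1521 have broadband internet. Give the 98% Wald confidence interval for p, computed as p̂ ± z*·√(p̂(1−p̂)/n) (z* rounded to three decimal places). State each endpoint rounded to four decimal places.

(0.8981, 0.9300)

With x = 1521 successes in n = 1664, p̂ = 0.91406.
SE = √(p̂(1−p̂)/n) = √(0.078552/1664) = 0.006871.
For 98% confidence, z* = 2.326.
Margin of error: 2.326 × 0.006871 = 0.01598.
So the interval runs from 0.8981 to 0.9300.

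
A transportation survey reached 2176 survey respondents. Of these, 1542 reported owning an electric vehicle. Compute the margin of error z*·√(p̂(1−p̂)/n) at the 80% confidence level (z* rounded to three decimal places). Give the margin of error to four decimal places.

ME = 0.0125

The sample proportion is 1542/2176 = 0.70864.
SE(p̂) = √(0.70864·0.29136/2176) = 0.009741.
z* = 1.282 at the 80% level.
So ME = 0.0125.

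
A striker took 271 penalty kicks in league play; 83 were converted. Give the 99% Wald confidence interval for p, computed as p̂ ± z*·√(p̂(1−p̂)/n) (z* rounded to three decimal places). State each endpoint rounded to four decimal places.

With x = 83 successes in n = 271, p̂ = 0.30627.
SE = √(p̂(1−p̂)/n) = √(0.212470/271) = 0.028000.
z* = 2.576 at the 99% level.
Margin of error: 2.576 × 0.028000 = 0.07213.
CI: 0.30627 ± 0.07213 = (0.2341, 0.3784).

(0.2341, 0.3784)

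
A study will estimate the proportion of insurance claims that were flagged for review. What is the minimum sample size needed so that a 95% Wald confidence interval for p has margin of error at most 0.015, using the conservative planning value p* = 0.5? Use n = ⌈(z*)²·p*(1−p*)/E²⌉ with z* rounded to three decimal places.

The 95% critical value is z* = 1.960.
p*(1−p*) = 0.50·0.50 = 0.2500.
Required n before rounding: 3.841600 × 0.2500 / 0.015² = 4268.444.
Rounding up, n = 4269.

n = 4269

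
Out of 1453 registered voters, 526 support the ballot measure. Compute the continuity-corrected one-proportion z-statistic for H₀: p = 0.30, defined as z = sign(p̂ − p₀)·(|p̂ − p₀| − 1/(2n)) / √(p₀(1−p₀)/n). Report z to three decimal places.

The sample proportion is 526/1453 = 0.36201. p̂ − p₀ = 0.062010.
Continuity correction 1/(2n) = 1/2906 = 0.000344.
Corrected numerator: |0.062010| − 0.000344 = 0.061666.
Null standard error: √(0.30·0.70/1453) = √0.000144529 = 0.012022.
z = +0.061666/0.012022 = 5.129.

z = 5.129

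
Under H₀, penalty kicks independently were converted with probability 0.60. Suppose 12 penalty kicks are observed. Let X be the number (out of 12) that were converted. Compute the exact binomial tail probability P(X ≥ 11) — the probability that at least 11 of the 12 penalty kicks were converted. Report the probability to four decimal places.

X is binomial with n = 12 and p = 0.60.
P(X ≥ 11) = C(12,11)·0.60^11·0.40^1 + C(12,12)·0.60^12·0.40^0.
= 0.017414 + 0.002177 = 0.0196.

P = 0.0196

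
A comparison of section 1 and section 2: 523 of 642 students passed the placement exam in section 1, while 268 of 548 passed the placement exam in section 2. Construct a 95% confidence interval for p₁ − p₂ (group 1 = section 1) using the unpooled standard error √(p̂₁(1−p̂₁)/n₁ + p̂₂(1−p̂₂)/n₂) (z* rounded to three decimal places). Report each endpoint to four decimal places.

p̂₁ = 523/642 = 0.81464, p̂₂ = 268/548 = 0.48905; p̂₁ − p̂₂ = 0.32559.
Unpooled SE = √(p̂₁(1−p̂₁)/n₁ + p̂₂(1−p̂₂)/n₂) = √(0.000235203 + 0.000455986) = 0.026290.
The 95% critical value is z* = 1.960. Margin of error = 0.05153.
CI: 0.32559 ± 0.05153 = (0.2741, 0.3771).

(0.2741, 0.3771)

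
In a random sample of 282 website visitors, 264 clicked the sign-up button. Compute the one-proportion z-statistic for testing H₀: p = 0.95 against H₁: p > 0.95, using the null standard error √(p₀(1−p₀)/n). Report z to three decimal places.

The sample proportion is 264/282 = 0.93617.
Null standard error: √(0.95·0.05/282) = √0.000168440 = 0.012978.
z = (p̂ − p₀)/SE = (0.93617 − 0.95)/0.012978 = -1.066.

z = -1.066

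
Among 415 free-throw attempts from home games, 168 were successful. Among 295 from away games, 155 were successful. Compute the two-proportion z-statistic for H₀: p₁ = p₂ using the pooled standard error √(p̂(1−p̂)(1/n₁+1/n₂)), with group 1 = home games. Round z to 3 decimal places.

z = -3.180

Sample proportions: p̂₁ = 168/415 = 0.40482 and p̂₂ = 155/295 = 0.52542.
Pooled p̂ = (168+155)/(415+295) = 323/710 = 0.45493.
Pooled SE = √[0.2479687·0.00579947] ≈ 0.037922.
z = (p̂₁ − p̂₂)/SE = (0.40482 − 0.52542)/0.037922 = -0.12060/0.037922 = -3.180.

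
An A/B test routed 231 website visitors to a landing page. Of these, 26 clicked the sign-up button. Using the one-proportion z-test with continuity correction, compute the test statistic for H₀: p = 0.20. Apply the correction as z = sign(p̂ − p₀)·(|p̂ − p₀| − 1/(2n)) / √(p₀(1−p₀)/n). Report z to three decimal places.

z = -3.240

p̂ = 26/231 = 0.11255. p̂ − p₀ = -0.087446.
Continuity correction 1/(2n) = 1/462 = 0.002165.
Corrected numerator: |-0.087446| − 0.002165 = 0.085281.
SE₀ = √(0.20·0.80/231) = 0.026318.
z = −0.085281/0.026318 = -3.240.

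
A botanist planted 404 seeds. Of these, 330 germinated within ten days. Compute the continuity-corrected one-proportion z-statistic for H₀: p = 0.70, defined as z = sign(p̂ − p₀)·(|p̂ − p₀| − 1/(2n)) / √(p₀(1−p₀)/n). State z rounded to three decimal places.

With x = 330 successes in n = 404, p̂ = 0.81683. p̂ − p₀ = 0.116832.
Continuity correction 1/(2n) = 1/808 = 0.001238.
Corrected numerator: |0.116832| − 0.001238 = 0.115594.
SE₀ = √(0.70·0.30/404) = 0.022799.
z = (+)0.115594/0.022799 = 5.070.

z = 5.070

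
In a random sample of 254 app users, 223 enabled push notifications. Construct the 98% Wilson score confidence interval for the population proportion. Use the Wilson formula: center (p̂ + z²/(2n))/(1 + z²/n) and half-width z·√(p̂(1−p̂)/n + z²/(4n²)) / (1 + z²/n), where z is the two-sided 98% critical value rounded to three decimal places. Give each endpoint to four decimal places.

p̂ = 223/254 = 0.87795; z = 2.326, so z² = 5.410276.
Denominator 1 + z²/n = 1 + 5.410276/254 = 1.021300.
Adjusted center: (0.87795 + z²/(2n))/1.021300 = 0.87007.
Radicand: p̂(1−p̂)/n + z²/(4n²) = 0.000421857 + 0.000020965 = 0.000442822.
Half-width = z·√(radicand)/denom = 2.326·0.021043/1.021300 = 0.04793.
Interval: 0.87007 ± 0.04793 → (0.8221, 0.9180).

(0.8221, 0.9180)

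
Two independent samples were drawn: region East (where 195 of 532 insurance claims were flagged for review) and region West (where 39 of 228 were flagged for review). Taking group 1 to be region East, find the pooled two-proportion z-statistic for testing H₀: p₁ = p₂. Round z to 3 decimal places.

Sample proportions: p̂₁ = 195/532 = 0.36654 and p̂₂ = 39/228 = 0.17105.
Pooling: p̂ = 234/760 = 0.30789.
SE = √[p̂(1−p̂)(1/n₁+1/n₂)] = √[0.30789·0.69211·(1/532+1/228)] ≈ 0.036540.
z = (p̂₁ − p̂₂)/SE = (0.36654 − 0.17105)/0.036540 = 0.19549/0.036540 = 5.350.

z = 5.350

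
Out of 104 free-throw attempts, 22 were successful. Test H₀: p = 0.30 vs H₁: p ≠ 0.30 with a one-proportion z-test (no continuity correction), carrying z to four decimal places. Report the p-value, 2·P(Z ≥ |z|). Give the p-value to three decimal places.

The sample proportion is 22/104 = 0.21154.
Null standard error: √(0.30·0.70/104) = √0.002019231 = 0.044936.
Test statistic (full precision, shown to 4 dp): z = (22/104 − 0.30)/SE₀ ≈ -1.9686.
From the standard normal, 2·P(Z ≥ |z|) = 0.049.

p-value = 0.049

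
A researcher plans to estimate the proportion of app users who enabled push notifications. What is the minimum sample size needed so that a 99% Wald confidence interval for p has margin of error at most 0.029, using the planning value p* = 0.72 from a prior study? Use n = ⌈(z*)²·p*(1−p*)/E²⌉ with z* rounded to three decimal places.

For 99% confidence, z* = 2.576.
p*(1−p*) = 0.2016.
(z*)²·p*(1−p*)/E² = 6.635776·0.2016/0.000841 = 1590.693.
⌈1590.693⌉ = 1591.

n = 1591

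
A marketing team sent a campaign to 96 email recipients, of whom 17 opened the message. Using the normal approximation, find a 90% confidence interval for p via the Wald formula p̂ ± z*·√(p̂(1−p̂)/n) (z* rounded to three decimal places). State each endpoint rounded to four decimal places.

(0.1130, 0.2412)

Sample proportion p̂ = 17/96 = 0.17708.
SE = √(p̂(1−p̂)/n) = √(0.145725/96) = 0.038961.
For 90% confidence, z* = 1.645.
Margin of error: 1.645 × 0.038961 = 0.06409.
Interval: 0.17708 ± 0.06409 → (0.1130, 0.2412).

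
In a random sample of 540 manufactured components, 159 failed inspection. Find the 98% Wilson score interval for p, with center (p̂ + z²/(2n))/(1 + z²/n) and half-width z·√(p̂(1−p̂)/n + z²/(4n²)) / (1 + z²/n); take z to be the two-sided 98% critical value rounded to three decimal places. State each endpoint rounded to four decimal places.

(0.2510, 0.3419)

Here p̂ = 159/540 = 0.29444 and z = 2.326 (z² = 5.410276).
1 + z²/n = 1.010019.
Center = (0.29444 + 0.005010)/1.010019 = 0.29648.
Radicand: p̂(1−p̂)/n + z²/(4n²) = 0.000384717 + 0.000004638 = 0.000389355.
Half-width = 2.326·√0.000389355/1.010019 = 0.04544.
So the interval runs from 0.2510 to 0.3419.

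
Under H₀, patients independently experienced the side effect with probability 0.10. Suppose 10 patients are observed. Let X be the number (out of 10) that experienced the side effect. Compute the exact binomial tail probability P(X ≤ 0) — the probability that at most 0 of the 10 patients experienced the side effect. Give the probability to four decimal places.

P = 0.3487

X ~ Binomial(n=10, p=0.10).
P(X ≤ 0) = C(10,0)·0.10^0·0.90^10.
= 0.348678 = 0.3487.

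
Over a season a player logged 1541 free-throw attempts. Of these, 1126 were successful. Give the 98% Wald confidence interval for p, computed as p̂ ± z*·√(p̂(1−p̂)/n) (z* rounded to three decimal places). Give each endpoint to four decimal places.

Sample proportion p̂ = 1126/1541 = 0.73069.
Standard error of p̂: √(0.196780/1541) = √0.000127696 = 0.011300.
For 98% confidence, z* = 2.326.
Margin of error: 2.326 × 0.011300 = 0.02628.
CI: 0.73069 ± 0.02628 = (0.7044, 0.7570).

(0.7044, 0.7570)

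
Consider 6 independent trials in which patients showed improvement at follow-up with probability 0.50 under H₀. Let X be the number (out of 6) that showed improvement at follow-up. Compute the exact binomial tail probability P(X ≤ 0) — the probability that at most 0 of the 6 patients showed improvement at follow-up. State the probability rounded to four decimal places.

P = 0.0156

X is binomial with n = 6 and p = 0.50.
P(X ≤ 0) = C(6,0)·0.50^0·0.50^6.
= 0.015625 = 0.0156.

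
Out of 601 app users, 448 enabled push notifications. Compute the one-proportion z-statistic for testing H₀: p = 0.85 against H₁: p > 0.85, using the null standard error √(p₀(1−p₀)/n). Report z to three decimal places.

z = -7.180

With x = 448 successes in n = 601, p̂ = 0.74542.
Under H₀, SE = √(p₀(1−p₀)/n) = √(0.85·0.15/601) = √0.000212146 = 0.014565.
z = (p̂ − p₀)/SE = (0.74542 − 0.85)/0.014565 = -7.180.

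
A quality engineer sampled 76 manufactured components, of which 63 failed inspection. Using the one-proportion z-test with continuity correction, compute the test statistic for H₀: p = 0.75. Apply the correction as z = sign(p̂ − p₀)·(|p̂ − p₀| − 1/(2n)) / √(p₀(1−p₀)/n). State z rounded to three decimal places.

z = 1.457

With x = 63 successes in n = 76, p̂ = 0.82895. p̂ − p₀ = 0.078947.
1/(2n) = 0.006579.
Corrected numerator: |0.078947| − 0.006579 = 0.072368.
Null standard error: √(0.75·0.25/76) = √0.002467105 = 0.049670.
z = +0.072368/0.049670 = 1.457.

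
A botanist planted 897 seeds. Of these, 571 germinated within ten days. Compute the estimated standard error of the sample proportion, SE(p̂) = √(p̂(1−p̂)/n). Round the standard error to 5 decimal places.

The sample proportion is 571/897 = 0.63657.
p̂(1−p̂) = 0.63657·0.36343 = 0.231349.
SE = √(0.231349/897) = 0.01606.

SE = 0.01606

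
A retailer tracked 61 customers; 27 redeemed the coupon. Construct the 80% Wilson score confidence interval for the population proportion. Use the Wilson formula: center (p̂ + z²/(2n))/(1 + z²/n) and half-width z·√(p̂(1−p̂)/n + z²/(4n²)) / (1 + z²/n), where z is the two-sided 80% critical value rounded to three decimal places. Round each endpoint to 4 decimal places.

(0.3637, 0.5246)

Here p̂ = 27/61 = 0.44262 and z = 1.282 (z² = 1.643524).
1 + z²/n = 1.026943.
Center = (0.44262 + 0.013472)/1.026943 = 0.44413.
Radicand: p̂(1−p̂)/n + z²/(4n²) = 0.004044391 + 0.000110422 = 0.004154813.
Half-width = z·√(radicand)/denom = 1.282·0.064458/1.026943 = 0.08047.
So the interval runs from 0.3637 to 0.5246.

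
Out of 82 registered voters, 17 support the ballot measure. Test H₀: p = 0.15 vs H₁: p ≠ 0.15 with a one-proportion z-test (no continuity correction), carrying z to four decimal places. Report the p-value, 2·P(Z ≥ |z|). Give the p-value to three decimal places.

p-value = 0.146

With x = 17 successes in n = 82, p̂ = 0.20732.
Under H₀, SE = √(p₀(1−p₀)/n) = √(0.15·0.85/82) = √0.001554878 = 0.039432.
z = (p̂ − p₀)/SE = (17/82 − 0.15)/0.039432 ≈ 1.4536.
From the standard normal, 2·P(Z ≥ |z|) = 0.146.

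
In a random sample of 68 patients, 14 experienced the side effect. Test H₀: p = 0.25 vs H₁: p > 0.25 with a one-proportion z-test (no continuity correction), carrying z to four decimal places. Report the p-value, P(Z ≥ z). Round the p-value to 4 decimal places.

p̂ = 14/68 = 0.20588.
SE₀ = √(0.25·0.75/68) = 0.052511.
z = (p̂ − p₀)/SE = (14/68 − 0.25)/0.052511 ≈ -0.8402.
From the standard normal, P(Z ≥ z) = 0.7996.

p-value = 0.7996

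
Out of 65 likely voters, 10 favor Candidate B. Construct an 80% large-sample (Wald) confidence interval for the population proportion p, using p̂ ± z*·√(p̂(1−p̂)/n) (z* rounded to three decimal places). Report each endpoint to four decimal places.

The sample proportion is 10/65 = 0.15385.
Standard error of p̂: √(0.130178/65) = √0.002002731 = 0.044752.
The 80% critical value is z* = 1.282.
Margin of error: 1.282 × 0.044752 = 0.05737.
So the interval runs from 0.0965 to 0.2112.

(0.0965, 0.2112)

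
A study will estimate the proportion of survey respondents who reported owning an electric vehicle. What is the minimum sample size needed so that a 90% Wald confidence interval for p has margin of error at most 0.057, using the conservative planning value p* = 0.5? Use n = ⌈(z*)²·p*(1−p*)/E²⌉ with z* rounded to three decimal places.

n = 209

z* = 1.645 at the 90% level.
p*(1−p*) = 0.50·0.50 = 0.2500.
(z*)²·p*(1−p*)/E² = 2.706025·0.2500/0.003249 = 208.220.
Rounding up, n = 209.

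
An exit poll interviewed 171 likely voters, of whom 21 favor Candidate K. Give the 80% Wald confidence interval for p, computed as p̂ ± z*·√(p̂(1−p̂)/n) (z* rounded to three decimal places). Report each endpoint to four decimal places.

(0.0906, 0.1550)

The sample proportion is 21/171 = 0.12281.
SE(p̂) = √(0.12281·0.87719/171) = 0.025099.
For 80% confidence, z* = 1.282.
Margin of error: 1.282 × 0.025099 = 0.03218.
Interval: 0.12281 ± 0.03218 → (0.0906, 0.1550).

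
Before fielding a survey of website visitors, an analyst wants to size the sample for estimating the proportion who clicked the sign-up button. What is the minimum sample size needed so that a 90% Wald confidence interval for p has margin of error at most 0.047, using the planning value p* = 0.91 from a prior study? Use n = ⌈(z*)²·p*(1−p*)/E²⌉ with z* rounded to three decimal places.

The 90% critical value is z* = 1.645.
p*(1−p*) = 0.91·0.09 = 0.0819.
Required n before rounding: 2.706025 × 0.0819 / 0.047² = 100.327.
⌈100.327⌉ = 101.

n = 101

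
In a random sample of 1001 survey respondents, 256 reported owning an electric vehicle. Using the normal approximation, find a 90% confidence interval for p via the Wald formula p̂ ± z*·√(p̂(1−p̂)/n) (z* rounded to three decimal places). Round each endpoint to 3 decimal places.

Sample proportion p̂ = 256/1001 = 0.25574.
SE(p̂) = √(0.25574·0.74426/1001) = 0.013789.
z* = 1.645 at the 90% level.
Margin = 1.645·0.013789 = 0.02268.
Interval: 0.25574 ± 0.02268 → (0.233, 0.278).

(0.233, 0.278)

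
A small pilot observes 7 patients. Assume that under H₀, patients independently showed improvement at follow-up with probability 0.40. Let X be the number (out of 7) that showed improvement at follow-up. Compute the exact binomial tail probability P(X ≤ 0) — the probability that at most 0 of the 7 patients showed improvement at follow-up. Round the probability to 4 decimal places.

X ~ Binomial(n=7, p=0.40).
P(X ≤ 0) = C(7,0)·0.40^0·0.60^7.
= 0.027994 = 0.0280.

P = 0.0280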